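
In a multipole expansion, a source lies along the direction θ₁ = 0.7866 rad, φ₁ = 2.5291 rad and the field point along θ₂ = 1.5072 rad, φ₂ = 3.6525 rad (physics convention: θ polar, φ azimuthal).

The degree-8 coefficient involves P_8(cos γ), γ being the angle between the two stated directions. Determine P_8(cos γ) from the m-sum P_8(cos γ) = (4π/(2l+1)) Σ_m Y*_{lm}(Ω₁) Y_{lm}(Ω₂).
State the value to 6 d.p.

-0.281324

Term-by-term m-sum for l=8 (normalisation 4π/17 = 0.739198):
  term(m=-8) = (-0.014941, -0.006990)   from Y*(Ω₁)=(0.006064, 0.031955), Y(Ω₂)=(-0.296787, 0.411243)
  term(m=-7) = (-0.000165, -0.016766)   from Y*(Ω₁)=(0.053507, -0.118245), Y(Ω₂)=(0.117168, -0.054412)
  term(m=-6) = (-0.096293, 0.047375)   from Y*(Ω₁)=(-0.264526, 0.156188), Y(Ω₂)=(0.348331, 0.026576)
  term(m=-5) = (-0.054117, -0.042540)   from Y*(Ω₁)=(0.456324, 0.036184), Y(Ω₂)=(-0.125199, -0.083295)
  term(m=-4) = (-0.023311, 0.104840)   from Y*(Ω₁)=(-0.275112, -0.227811), Y(Ω₂)=(-0.136933, -0.267691)
  term(m=-3) = (0.009046, -0.002105)   from Y*(Ω₁)=(-0.015319, -0.056075), Y(Ω₂)=(-0.006082, 0.159652)
  term(m=-2) = (-0.066969, -0.083495)   from Y*(Ω₁)=(-0.129956, 0.360699), Y(Ω₂)=(-0.145678, 0.238151)
  term(m=-1) = (0.008949, -0.018650)   from Y*(Ω₁)=(0.103434, -0.072676), Y(Ω₂)=(0.142740, -0.080013)
  term(m=+0) = (0.095023, 0.000000)   from Y*(Ω₁)=(0.348309, -0.000000), Y(Ω₂)=(0.272813, 0.000000)
  term(m=+1) = (0.008949, 0.018650)   from Y*(Ω₁)=(-0.103434, -0.072676), Y(Ω₂)=(-0.142740, -0.080013)
  term(m=+2) = (-0.066969, 0.083495)   from Y*(Ω₁)=(-0.129956, -0.360699), Y(Ω₂)=(-0.145678, -0.238151)
  term(m=+3) = (0.009046, 0.002105)   from Y*(Ω₁)=(0.015319, -0.056075), Y(Ω₂)=(0.006082, 0.159652)
  term(m=+4) = (-0.023311, -0.104840)   from Y*(Ω₁)=(-0.275112, 0.227811), Y(Ω₂)=(-0.136933, 0.267691)
  term(m=+5) = (-0.054117, 0.042540)   from Y*(Ω₁)=(-0.456324, 0.036184), Y(Ω₂)=(0.125199, -0.083295)
  term(m=+6) = (-0.096293, -0.047375)   from Y*(Ω₁)=(-0.264526, -0.156188), Y(Ω₂)=(0.348331, -0.026576)
  term(m=+7) = (-0.000165, 0.016766)   from Y*(Ω₁)=(-0.053507, -0.118245), Y(Ω₂)=(-0.117168, -0.054412)
  term(m=+8) = (-0.014941, 0.006990)   from Y*(Ω₁)=(0.006064, -0.031955), Y(Ω₂)=(-0.296787, -0.411243)
Accumulated sum (-0.380580, 0.000000); after 4π/(2l+1) scaling, (-0.281324, 0.000000) ⇒ P_8 = -0.281324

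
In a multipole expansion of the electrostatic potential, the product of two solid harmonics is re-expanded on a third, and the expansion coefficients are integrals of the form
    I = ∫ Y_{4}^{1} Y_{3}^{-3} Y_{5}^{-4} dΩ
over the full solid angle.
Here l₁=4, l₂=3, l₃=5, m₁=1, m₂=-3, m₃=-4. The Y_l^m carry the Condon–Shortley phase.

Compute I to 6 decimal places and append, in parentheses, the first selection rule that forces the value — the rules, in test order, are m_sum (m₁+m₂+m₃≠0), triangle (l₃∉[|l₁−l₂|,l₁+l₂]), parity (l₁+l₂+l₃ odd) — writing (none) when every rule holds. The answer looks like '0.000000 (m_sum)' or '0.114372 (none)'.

1 − 3 − 4 = -6 ≠ 0: azimuthal integral kills it; I = 0

0.000000 (m_sum)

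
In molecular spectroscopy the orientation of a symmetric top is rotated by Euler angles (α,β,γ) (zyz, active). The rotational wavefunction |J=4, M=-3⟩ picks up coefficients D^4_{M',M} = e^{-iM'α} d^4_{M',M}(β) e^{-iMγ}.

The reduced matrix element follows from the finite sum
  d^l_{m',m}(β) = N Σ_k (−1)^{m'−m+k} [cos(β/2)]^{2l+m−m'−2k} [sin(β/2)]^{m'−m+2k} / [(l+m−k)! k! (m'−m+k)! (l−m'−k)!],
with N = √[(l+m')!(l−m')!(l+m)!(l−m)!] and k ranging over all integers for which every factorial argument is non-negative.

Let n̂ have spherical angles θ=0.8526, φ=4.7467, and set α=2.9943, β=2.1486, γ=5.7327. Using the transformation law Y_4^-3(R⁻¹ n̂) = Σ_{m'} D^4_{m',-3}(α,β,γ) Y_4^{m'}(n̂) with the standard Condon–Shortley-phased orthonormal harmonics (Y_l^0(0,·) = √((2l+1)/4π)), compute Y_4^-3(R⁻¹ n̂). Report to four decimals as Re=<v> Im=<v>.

Re=0.0908 Im=0.3946

Need the full column D^4_{m',-3} for m'=−4..4 at α=2.9943, β=2.1486, γ=5.7327.
cos(β/2)=0.476348, sin(β/2)=0.879257
d^4_{-4,-3}: single k=1 term ⇒ +0.013840;  D = -0.008592-0.010849i
d^4_{-3,-3}: k∈[0..1] ⇒ +0.002651 -0.063223 = -0.060572;  D = -0.030230-0.052489i
d^4_{-2,-3}: k∈[0..1] ⇒ -0.018308 +0.187134 = +0.168826;  D = -0.061875-0.157079i
d^4_{-1,-3}: k∈[0..1] ⇒ +0.071688 -0.407079 = -0.335391;  D = -0.075793-0.326715i
d^4_{0,-3}: k∈[0..1] ⇒ -0.197257 +0.672072 = +0.474815;  D = -0.038257-0.473271i
d^4_{1,-3}: k∈[0..1] ⇒ +0.407079 -0.832173 = -0.425093;  D = +0.028304-0.424150i
d^4_{2,-3}: k∈[0..1] ⇒ -0.637583 +0.724100 = +0.086517;  D = +0.018367-0.084545i
d^4_{3,-3}: k∈[0..1] ⇒ +0.733907 -0.357212 = +0.376695;  D = -0.133129+0.352386i
d^4_{4,-3}: single k=0 term ⇒ -0.547368;  D = -0.266501+0.478110i
Y_4^{m'}(θ=0.8526,φ=4.7467) and Σ D·Y over m':
  (-0.0086-0.0108i)·(+0.1409-0.0195i)  (-0.0302-0.0525i)·(-0.0361-0.3498i)  (-0.0619-0.1571i)·(-0.3843+0.0264i)  (-0.0758-0.3267i)·(+0.0002+0.0073i)  (-0.0383-0.4733i)·(-0.3626+0.0000i)  (+0.0283-0.4242i)·(-0.0002+0.0073i)  (+0.0184-0.0845i)·(-0.3843-0.0264i)  (-0.1331+0.3524i)·(+0.0361-0.3498i)  (-0.2665+0.4781i)·(+0.1409+0.0195i)
Y_4^-3(R⁻¹ n̂) = +0.090832+0.394641i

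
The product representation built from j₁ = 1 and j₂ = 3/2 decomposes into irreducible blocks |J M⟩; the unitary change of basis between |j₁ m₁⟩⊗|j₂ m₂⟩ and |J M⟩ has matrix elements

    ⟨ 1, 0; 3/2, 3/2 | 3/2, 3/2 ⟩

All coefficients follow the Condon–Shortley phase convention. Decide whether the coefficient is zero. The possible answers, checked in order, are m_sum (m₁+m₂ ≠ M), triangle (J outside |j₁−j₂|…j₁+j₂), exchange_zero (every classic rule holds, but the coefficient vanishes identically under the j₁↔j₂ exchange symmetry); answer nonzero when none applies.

nonzero

m-sum: m₁+m₂ = 0+3/2 = 3/2, M = 3/2  ✓
triangle: |j₁−j₂| = 1/2 ≤ J = 3/2 ≤ j₁+j₂ = 5/2  ✓
exchange: j₁≠j₂ or m₁≠m₂ — the exchange symmetry imposes no constraint here
value check: CG = −√(3/5) = -0.774597 ≠ 0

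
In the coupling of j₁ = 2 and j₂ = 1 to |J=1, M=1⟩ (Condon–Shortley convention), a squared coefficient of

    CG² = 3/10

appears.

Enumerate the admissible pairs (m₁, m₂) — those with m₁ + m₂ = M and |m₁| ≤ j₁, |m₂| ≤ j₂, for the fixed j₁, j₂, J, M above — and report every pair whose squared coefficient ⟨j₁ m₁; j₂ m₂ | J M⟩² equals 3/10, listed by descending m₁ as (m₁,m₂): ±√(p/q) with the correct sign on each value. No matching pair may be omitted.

(1,0): −√(3/10)

Admissible pairs with m₁+m₂ = M = 1: (0,1), (1,0), (2,-1)
  (m₁,m₂)=(2,-1): CG² = 3/5, CG = +√(3/5)
  (m₁,m₂)=(1,0): CG² = 3/10, CG = −√(3/10)   ← matches the target
  (m₁,m₂)=(0,1): CG² = 1/10, CG = +√(1/10)
Pairs with CG² = 3/10: (1,0): −√(3/10)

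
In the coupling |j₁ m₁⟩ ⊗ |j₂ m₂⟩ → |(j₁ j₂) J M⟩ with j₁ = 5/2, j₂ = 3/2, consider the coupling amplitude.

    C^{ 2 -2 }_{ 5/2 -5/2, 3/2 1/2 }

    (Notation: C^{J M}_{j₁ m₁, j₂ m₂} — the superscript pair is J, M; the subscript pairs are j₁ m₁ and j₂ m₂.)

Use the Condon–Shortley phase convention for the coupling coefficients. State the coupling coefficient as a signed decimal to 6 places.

j₁+j₂−J=2  J+j₁−j₂=3  J−j₁+j₂=1  j₁+j₂+J+1=7
(j₁±m₁, j₂±m₂, J±M) = (0,5,2,1,0,4)
P² = 480/7
sum k=2..2:
  [2] +1/12 = 1/12
S = 1/12
C² = P²·S² = 10/21 ; C = +0.690066

+0.690066  (= +√(10/21))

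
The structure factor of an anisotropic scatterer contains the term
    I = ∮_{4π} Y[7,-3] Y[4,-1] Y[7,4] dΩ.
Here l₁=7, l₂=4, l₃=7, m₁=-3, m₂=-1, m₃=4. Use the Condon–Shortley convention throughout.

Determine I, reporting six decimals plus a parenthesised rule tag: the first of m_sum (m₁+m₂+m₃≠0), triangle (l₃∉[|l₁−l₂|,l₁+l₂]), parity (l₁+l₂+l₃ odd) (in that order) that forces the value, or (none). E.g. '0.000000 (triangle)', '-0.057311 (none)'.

Rules hold: Σm=0, L=18 even, 3≤7≤11.
N = 15·9·15 = 2025
Δ = 4!·10!·4!/19! = 1/58198140
Racah Σ t=0..4: t=0:+1/17418240 t=1:−1/622080 t=2:+1/230400 t=3:−1/622080 t=4:+1/17418240 = 1/806400
⇒ 3j(7 4 7; 0 0 0)² = 2268/230945, sgn -1
Racah Σ t=0..3: t=0:+1/522547200 t=1:−1/8709120 t=2:+1/1935360 t=3:−1/4354560 = 13/74649600
⇒ 3j(7 4 7; -3 -1 4)² = 91/11628, sgn -1
4πI² = N·(3j₀)²·(3jₘ)² = 178605/1147619
I = +1·√(0.155631/4π) = 0.11128663
No selection rule forces the value: the integral is nonzero (none).

0.111287 (none)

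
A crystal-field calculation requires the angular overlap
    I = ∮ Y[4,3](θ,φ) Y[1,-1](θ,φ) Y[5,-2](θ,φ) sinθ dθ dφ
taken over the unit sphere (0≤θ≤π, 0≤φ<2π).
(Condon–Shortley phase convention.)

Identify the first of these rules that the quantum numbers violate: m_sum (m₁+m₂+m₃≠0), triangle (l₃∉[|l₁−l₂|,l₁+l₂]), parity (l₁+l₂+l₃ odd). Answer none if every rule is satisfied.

none

m₁+m₂+m₃ = 3 − 1 − 2 = 0  ✓
triangle: |4−1|=3 ≤ l₃=5 ≤ 4+1=5  ✓
parity: l₁+l₂+l₃ = 10 is even  ✓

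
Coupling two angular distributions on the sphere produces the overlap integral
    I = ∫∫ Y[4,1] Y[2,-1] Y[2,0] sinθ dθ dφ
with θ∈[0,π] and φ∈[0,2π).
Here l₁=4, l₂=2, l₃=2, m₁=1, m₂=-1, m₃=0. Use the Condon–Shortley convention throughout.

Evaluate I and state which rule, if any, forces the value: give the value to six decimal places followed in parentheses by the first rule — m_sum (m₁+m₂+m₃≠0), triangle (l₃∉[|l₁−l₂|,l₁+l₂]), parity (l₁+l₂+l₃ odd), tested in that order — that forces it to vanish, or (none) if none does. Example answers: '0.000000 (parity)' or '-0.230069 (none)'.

Rules hold: Σm=0, L=8 even, 2≤2≤6.
N = 9·5·5 = 225
Δ = 4!·4!·0!/9! = 1/630
Racah Σ t=2..2: t=2:+1/16 = 1/16
⇒ 3j(4 2 2; 0 0 0)² = 2/35, sgn +1
Racah Σ t=1..1: t=1:−1/24 = -1/24
⇒ 3j(4 2 2; 1 -1 0)² = 1/21, sgn -1
4πI² = N·(3j₀)²·(3jₘ)² = 30/49
I = -1·√(0.612245/4π) = -0.22072812
No selection rule forces the value: the integral is nonzero (none).

-0.220728 (none)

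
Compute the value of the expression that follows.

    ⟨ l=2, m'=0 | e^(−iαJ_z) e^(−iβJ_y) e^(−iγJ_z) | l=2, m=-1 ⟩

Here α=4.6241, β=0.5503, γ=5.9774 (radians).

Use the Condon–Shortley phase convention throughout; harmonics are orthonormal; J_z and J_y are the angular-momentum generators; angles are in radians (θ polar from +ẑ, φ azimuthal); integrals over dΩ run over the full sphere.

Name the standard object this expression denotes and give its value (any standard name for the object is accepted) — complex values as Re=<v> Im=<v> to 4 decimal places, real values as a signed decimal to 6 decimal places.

This is a Wigner D-matrix element — the rotation-matrix element ⟨l m'| R(α,β,γ) |l m⟩ in the angular-momentum basis.
Split into d^2_{0,-1}(β=0.5503) × two z-phases.
With c≡cos(β/2)=0.962384 and s≡sin(β/2)=0.271691, N=[2·2·1·6]^{1/2}=4.898979
k: max(0,(-1)−(0))=0 … min(2+(-1),2−(0))=1
  k=0: (−1)^1·4.8990/(2)·0.9624^3·0.2717^1 = -0.593195
  k=1: (−1)^2·4.8990/(2)·0.9624^1·0.2717^3 = +0.047277
d^2_{0,-1}(0.5503) = -0.593195 +0.047277 = -0.545917
Phases: e^{-i·(0)·4.6241}=+1.000000+0.000000i, e^{-i·(-1)·5.9774}=+0.953611-0.301042i ⇒ D=-0.520593+0.164344i

Wigner D-matrix element, Re=-0.5206 Im=0.1643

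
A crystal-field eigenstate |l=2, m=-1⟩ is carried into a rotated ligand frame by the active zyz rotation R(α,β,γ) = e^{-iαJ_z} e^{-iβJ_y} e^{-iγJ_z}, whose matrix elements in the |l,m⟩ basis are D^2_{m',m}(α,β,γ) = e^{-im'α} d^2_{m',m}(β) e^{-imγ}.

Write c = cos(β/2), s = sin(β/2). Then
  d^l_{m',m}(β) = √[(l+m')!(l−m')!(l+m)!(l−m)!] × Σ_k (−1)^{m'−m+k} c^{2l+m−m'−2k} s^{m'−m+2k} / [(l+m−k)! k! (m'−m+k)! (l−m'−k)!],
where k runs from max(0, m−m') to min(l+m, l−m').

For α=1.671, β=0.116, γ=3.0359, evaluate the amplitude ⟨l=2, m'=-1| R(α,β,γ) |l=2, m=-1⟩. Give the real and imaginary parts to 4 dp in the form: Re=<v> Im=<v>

Re=-0.0054 Im=-0.9832

First d^2_{-1,-1}(β=0.1160), then the phase factors e^{-i(-1)α} and e^{-i(-1)γ}:
With c≡cos(β/2)=0.998318 and s≡sin(β/2)=0.057967, N=[1·6·1·6]^{1/2}=6.000000
The bounds max(0,m−m')=0 and min(l+m,l−m')=1 give 2 terms
  k=0: (−1)^0·6.0000/(6)·0.9983^4·0.0580^0 = +0.993291
  k=1: (−1)^1·6.0000/(2)·0.9983^2·0.0580^2 = -0.010047
d^2_{-1,-1}(0.1160) = +0.993291 -0.010047 = +0.983244
Phases: e^{-i·(-1)·1.6710}=-0.100036+0.994984i, e^{-i·(-1)·3.0359}=-0.994420+0.105496i ⇒ D=-0.005397-0.983229i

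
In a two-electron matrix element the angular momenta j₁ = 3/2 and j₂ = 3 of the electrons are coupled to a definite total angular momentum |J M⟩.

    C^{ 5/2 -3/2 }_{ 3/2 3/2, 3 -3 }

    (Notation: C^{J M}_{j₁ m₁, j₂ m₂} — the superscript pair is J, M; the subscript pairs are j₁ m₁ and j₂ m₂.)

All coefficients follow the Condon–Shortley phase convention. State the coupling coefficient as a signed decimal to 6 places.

j₁+j₂−J=2  J+j₁−j₂=1  J−j₁+j₂=4  j₁+j₂+J+1=8
(j₁±m₁, j₂±m₂, J±M) = (3,0,0,6,1,4)
P² = 5184/7
sum k=0..0:
  [0] +1/48 = 1/48
S = 1/48
C² = P²·S² = 9/28 ; C = +0.566947

+0.566947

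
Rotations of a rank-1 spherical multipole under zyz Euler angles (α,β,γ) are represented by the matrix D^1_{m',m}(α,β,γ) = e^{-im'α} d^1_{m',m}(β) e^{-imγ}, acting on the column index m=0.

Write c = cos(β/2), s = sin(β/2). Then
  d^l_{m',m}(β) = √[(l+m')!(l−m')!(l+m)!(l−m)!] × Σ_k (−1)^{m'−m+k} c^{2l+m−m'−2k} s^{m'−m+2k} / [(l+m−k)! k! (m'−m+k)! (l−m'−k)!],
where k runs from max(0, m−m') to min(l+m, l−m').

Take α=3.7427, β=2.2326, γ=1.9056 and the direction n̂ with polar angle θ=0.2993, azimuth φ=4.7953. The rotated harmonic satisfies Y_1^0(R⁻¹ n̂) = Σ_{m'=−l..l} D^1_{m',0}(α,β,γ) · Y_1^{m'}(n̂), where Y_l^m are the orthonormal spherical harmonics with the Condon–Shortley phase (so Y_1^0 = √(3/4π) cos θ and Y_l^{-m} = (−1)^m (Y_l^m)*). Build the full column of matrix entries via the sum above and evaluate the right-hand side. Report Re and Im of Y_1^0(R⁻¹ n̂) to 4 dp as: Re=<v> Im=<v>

Re=-0.2306 Im=0.0000

Need the full column D^1_{m',0} for m'=−1..1 at α=3.7427, β=2.2326, γ=1.9056.
cos(β/2)=0.439010, sin(β/2)=0.898482
d^1_{-1,0}: single k=1 term ⇒ +0.557826;  D = -0.460045-0.315482i
d^1_{0,0}: k∈[0..1] ⇒ +0.192730 -0.807270 = -0.614541;  D = -0.614541+0.000000i
d^1_{1,0}: single k=0 term ⇒ -0.557826;  D = +0.460045-0.315482i
Y_1^{m'}(θ=0.2993,φ=4.7953) and Σ D·Y over m':
  (-0.4600-0.3155i)·(+0.0084+0.1015i)  (-0.6145+0.0000i)·(+0.4669+0.0000i)  (+0.4600-0.3155i)·(-0.0084+0.1015i)
Y_1^0(R⁻¹ n̂) = -0.230624+0.000000i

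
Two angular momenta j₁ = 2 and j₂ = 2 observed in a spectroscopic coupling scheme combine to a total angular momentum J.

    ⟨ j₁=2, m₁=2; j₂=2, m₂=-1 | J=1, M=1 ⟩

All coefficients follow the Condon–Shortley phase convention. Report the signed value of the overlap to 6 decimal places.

+√(1/5) ≈ +0.447214

triangle: 3!*1!*1!/6! = 6/720
(j±m)!: 4!*0!*1!*3!*2!*0! = 288
prefactor² = (2J+1)*Δ*N² = 36/5
  k=0: +1/(0!*3!*0!*1!*1!*0!) = 1/6
Σ = 1/6  ⇒  CG² = 36/5*(1/6)² = 1/5
CG = +√(1/5) = +0.447214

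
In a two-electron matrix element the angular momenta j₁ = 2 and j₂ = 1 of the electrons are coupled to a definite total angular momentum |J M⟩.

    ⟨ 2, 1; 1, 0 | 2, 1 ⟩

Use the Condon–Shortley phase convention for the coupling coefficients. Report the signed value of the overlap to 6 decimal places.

j₁+j₂−J=1  J+j₁−j₂=3  J−j₁+j₂=1  j₁+j₂+J+1=6
(j₁±m₁, j₂±m₂, J±M) = (3,1,1,1,3,1)
P² = 3/2
sum k=0..1:
  [0] +1/2 = 1/2
  [1] −1/6 = -1/6
S = 1/3
C² = P²·S² = 1/6 ; C = +0.408248

+√(1/6) = +0.408248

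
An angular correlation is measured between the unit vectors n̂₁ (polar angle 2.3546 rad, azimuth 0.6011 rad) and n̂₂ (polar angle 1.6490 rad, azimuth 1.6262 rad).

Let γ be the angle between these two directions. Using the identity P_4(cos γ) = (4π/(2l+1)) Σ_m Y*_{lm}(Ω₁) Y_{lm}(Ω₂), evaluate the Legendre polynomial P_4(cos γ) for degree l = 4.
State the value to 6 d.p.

Term-by-term m-sum for l=4 (normalisation 4π/9 = 1.396263):
  m=-4: Y*=-0.082431+0.074844i  Y=+0.426456-0.096087i  product -0.027962+0.039838i
  m=-3: Y*=+0.072330-0.305468i  Y=-0.016030-0.095556i  product -0.030349-0.002015i
  m=-2: Y*=+0.150469+0.389565i  Y=+0.316325-0.035195i  product +0.061308+0.117933i
  m=-1: Y*=-0.095363-0.065395i  Y=-0.006034-0.108798i  product -0.006539+0.010770i
  m=+0: Y*=-0.344637-0.000000i  Y=+0.298125+0.000000i  product -0.102745-0.000000i
  m=+1: Y*=+0.095363-0.065395i  Y=+0.006034-0.108798i  product -0.006539-0.010770i
  m=+2: Y*=+0.150469-0.389565i  Y=+0.316325+0.035195i  product +0.061308-0.117933i
  m=+3: Y*=-0.072330-0.305468i  Y=+0.016030-0.095556i  product -0.030349+0.002015i
  m=+4: Y*=-0.082431-0.074844i  Y=+0.426456+0.096087i  product -0.027962-0.039838i
Total Σ_m = -0.109829+0.000000i. Multiply by 1.396263: -0.153351+0.000000i. P_4(cos γ) = -0.153351

-0.153351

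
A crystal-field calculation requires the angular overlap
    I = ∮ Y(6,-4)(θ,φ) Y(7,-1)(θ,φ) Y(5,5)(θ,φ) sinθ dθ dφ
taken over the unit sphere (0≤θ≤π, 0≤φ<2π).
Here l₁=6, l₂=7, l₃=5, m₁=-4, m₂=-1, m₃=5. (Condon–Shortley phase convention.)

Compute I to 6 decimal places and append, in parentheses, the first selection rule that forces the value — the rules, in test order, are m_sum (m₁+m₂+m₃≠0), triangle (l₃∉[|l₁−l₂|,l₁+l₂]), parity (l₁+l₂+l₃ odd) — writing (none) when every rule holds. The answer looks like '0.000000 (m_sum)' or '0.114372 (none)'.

-0.104772 (none)

Checks pass: Σm=0; 18 even; l₃=5∈[1,13].
(2·6+1)(2·7+1)(2·5+1) = 2145
Δ: 8! 4! 6! / 19! → 1/174594420
sum: t=2:+1/4147200 t=3:−1/207360 t=4:+1/82944 t=5:−1/207360 t=6:+1/4147200 = 1/345600
3j²(6 7 5; 0 0 0) = Δ·Π!·Σ² = 420/46189  (sign -1)
sum: t=6:+1/24883200 = 1/24883200
3j²(6 7 5; -4 -1 5) = Δ·Π!·Σ² = 980/138567  (sign +1)
combine: 4πI² = 2145·420/46189·980/138567 = 2058000/14919047
take √, sign -1: I = -0.10477248
No selection rule forces the value: the integral is nonzero (none).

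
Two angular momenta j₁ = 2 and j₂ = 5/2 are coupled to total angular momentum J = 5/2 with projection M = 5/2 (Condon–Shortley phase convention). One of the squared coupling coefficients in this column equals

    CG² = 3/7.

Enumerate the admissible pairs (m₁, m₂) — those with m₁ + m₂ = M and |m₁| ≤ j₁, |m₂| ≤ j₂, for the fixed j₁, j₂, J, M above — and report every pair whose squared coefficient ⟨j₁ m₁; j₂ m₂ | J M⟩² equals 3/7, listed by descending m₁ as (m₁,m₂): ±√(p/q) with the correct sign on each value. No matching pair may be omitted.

Admissible pairs with m₁+m₂ = M = 5/2: (0,5/2), (1,3/2), (2,1/2)
  (m₁,m₂)=(2,1/2): CG² = 3/14, CG = +√(3/14)
  (m₁,m₂)=(1,3/2): CG² = 3/7, CG = −√(3/7)   ← matches the target
  (m₁,m₂)=(0,5/2): CG² = 5/14, CG = +√(5/14)
Pairs with CG² = 3/7: (1,3/2): −√(3/7)

(1,3/2): −√(3/7)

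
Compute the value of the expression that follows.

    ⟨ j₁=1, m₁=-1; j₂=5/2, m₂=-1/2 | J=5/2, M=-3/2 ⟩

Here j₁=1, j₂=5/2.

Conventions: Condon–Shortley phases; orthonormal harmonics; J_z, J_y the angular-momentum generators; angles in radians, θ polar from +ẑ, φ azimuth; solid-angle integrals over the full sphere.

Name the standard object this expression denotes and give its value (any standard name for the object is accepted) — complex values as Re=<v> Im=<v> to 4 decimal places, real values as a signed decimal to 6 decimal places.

This is a Clebsch–Gordan (vector-coupling) coefficient.
triangle: 1!·1!·4!/7! = 24/5040
(j±m)!: 0!·2!·2!·3!·1!·4! = 576
prefactor² = (2J+1)·Δ·N² = 576/35
  k=1: −1/(1!·0!·1!·1!·0!·3!) = -1/6
Σ = -1/6  ⇒  CG² = 576/35·(-1/6)² = 16/35
CG = −√(16/35) = -0.676123

Clebsch–Gordan coefficient, −√(16/35) ≈ -0.676123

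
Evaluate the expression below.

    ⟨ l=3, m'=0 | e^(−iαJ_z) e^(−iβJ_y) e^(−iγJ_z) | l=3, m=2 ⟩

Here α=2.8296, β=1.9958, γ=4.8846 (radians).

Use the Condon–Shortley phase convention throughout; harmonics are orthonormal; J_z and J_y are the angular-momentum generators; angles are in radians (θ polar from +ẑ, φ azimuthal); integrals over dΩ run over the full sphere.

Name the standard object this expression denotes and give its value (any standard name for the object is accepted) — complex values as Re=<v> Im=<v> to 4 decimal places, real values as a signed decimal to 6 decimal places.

This is a Wigner D-matrix element — the rotation-matrix element ⟨l m'| R(α,β,γ) |l m⟩ in the angular-momentum basis.
D^3_{0,2}(2.8296,1.9958,4.8846) = e^{-i·0·2.8296}·d^3_{0,2}(1.9958)·e^{-i·2·4.8846}. Compute d first:
With c≡cos(β/2)=0.542068 and s≡sin(β/2)=0.840334, N=[6·6·120·1]^{1/2}=65.726707
Admissible k: 2..3 (factorial args all ≥0)
  k=2: (−1)^0·65.7267/(12)·0.5421^4·0.8403^2 = +0.333949
  k=3: (−1)^1·65.7267/(12)·0.5421^2·0.8403^4 = -0.802560
d^3_{0,2}(1.9958) = +0.333949 -0.802560 = -0.468610
D = (+1.000000+0.000000i)·(-0.468610)·(-0.941271+0.337653i) = +0.441089-0.158227i

Wigner D-matrix element, Re=0.4411 Im=-0.1582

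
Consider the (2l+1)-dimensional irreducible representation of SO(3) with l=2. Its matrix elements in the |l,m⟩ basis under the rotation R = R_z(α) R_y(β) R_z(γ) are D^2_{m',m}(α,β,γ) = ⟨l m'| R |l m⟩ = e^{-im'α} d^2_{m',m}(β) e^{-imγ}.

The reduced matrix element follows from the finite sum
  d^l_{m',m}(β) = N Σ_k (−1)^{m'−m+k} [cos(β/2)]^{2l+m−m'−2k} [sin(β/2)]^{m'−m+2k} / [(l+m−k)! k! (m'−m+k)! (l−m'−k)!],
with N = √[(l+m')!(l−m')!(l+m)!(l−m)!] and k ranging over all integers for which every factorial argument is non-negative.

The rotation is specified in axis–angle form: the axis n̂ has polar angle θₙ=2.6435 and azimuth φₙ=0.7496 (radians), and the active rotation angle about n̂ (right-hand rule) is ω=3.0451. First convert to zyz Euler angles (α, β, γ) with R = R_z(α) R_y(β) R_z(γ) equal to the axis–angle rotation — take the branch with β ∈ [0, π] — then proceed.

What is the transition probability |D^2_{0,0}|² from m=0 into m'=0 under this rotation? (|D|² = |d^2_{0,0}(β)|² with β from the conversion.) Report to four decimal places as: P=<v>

P=0.0030

Axis–angle → zyz. n̂ = (sinθₙcosφₙ, sinθₙsinφₙ, cosθₙ) = (+0.349695, +0.325514, -0.878495), ω = 3.0451.
R = I cosω + sinω [n̂]ₓ + (1−cosω) n̂n̂ᵀ gives
  R = [-0.751344, +0.311768, -0.581621; +0.142495, -0.783923, -0.604285; -0.644343, -0.536904, +0.544570]
β = atan2(√(R₁₃²+R₂₃²), R₃₃) = 0.994920; α = atan2(R₂₃, R₁₃) mod 2π = 3.946099; γ = atan2(R₃₂, −R₃₁) mod 2π = 5.588492
D^2_{0,0}(3.9461,0.9949,5.5885) = e^{-i·0·3.9461}·d^2_{0,0}(0.9949)·e^{-i·0·5.5885}. Compute d first:
c=cos(0.994920/2)=0.878797, s=sin(0.994920/2)=0.477195; N=√[2·2·2·2]=4.000000
k∈{0,1,2} keeps every argument non-negative
  k=0: (−1)^0·4.0000/(4)·0.8788^4·0.4772^0 = +0.596424
  k=1: (−1)^1·4.0000/(1)·0.8788^2·0.4772^2 = -0.703443
  k=2: (−1)^2·4.0000/(4)·0.8788^0·0.4772^4 = +0.051854
d^2_{0,0}(0.9949) = +0.596424 -0.703443 +0.051854 = -0.055165
|D^2_{0,0}|² = |d^2_{0,0}(β)|² = (-0.055165)² = 0.003043 (the z-rotation phases have unit modulus)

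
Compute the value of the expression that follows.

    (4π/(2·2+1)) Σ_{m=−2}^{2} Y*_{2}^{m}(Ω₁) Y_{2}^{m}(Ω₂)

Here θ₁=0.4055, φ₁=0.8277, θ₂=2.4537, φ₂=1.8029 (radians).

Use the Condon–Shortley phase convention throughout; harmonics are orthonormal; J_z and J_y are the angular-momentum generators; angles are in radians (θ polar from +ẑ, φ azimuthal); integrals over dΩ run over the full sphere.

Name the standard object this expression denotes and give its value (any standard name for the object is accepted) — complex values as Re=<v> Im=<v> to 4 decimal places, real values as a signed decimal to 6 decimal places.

This sum is the spherical-harmonic addition theorem: it equals the Legendre polynomial P_l(cos γ) of the angle γ between the two directions.
Addition theorem: P_2(cos γ) = (4π/5) Σ_m Y*_{lm}(Ω₁) Y_{lm}(Ω₂), m = −2…2:
  term(m=-2) = -0.00347 - 0.00869j   from Y*(Ω₁)=-0.00508 + 0.05989j, Y(Ω₂)=-0.13923 + 0.06971j
  term(m=-1) = -0.05953 + 0.08785j   from Y*(Ω₁)=0.18947 + 0.20621j, Y(Ω₂)=0.08717 + 0.36879j
  term(m=+0) = 0.12058 + 0.00000j   from Y*(Ω₁)=0.48355 + 0.00000j, Y(Ω₂)=0.24937 + 0.00000j
  term(m=+1) = -0.05953 - 0.08785j   from Y*(Ω₁)=-0.18947 + 0.20621j, Y(Ω₂)=-0.08717 + 0.36879j
  term(m=+2) = -0.00347 + 0.00869j   from Y*(Ω₁)=-0.00508 - 0.05989j, Y(Ω₂)=-0.13923 - 0.06971j
Total Σ_m = -0.00542 + 0.00000j. Multiply by 2.513274: -0.01363 + 0.00000j. P_2(cos γ) = -0.013632

Legendre polynomial (addition theorem), -0.013632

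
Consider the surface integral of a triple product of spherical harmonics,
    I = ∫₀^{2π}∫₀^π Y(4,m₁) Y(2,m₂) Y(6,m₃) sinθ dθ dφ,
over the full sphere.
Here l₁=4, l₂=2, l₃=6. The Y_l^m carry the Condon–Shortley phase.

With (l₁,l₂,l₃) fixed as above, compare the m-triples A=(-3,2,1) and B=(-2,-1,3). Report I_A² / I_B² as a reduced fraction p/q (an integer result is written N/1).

Same 4,2,6: normalisation and zero-m 3j drop out of the ratio.
A: Δ: 0! 8! 4! / 13! → 1/6435; sum: t=0:+1/120960 = 1/120960; 3j²(4 2 6; -3 2 1) = Δ·Π!·Σ² = 1/1287  (sign -1)
B: Δ: 0! 8! 4! / 13! → 1/6435; sum: t=0:+1/8640 = 1/8640; 3j²(4 2 6; -2 -1 3) = Δ·Π!·Σ² = 28/715  (sign -1)
I_A²/I_B² = (1/1287)/(28/715) = 5/252

5/252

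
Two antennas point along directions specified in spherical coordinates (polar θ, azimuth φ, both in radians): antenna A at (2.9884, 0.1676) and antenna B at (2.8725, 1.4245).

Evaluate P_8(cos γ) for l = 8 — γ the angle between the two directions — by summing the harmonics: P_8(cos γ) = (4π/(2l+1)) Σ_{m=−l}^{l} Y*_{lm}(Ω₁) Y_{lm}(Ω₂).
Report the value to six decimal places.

Term-by-term m-sum for l=8 (normalisation 4π/17 = 0.739198):
  m=-8: (+0.000000+0.000000i) × (+0.000005+0.000012i) = -0.000000+0.000000i  (running Σ = -0.000000+0.000000i)
  m=-7: (-0.000002-0.000004i) × (+0.000159-0.000097i) = -0.000000-0.000000i  (running Σ = -0.000000-0.000000i)
  m=-6: (+0.000035+0.000055i) × (-0.001099-0.001323i) = +0.000000-0.000000i  (running Σ = +0.000000-0.000000i)
  m=-5: (-0.000518-0.000576i) × (-0.007608+0.008476i) = +0.000009-0.000000i  (running Σ = +0.000009-0.000000i)
  m=-4: (+0.005406+0.004286i) × (+0.046453+0.030780i) = +0.000119+0.000366i  (running Σ = +0.000128+0.000365i)
  m=-3: (-0.039804-0.021890i) × (+0.084174-0.179314i) = -0.007276+0.005295i  (running Σ = -0.007148+0.005660i)
  m=-2: (+0.198982+0.069314i) × (-0.457064-0.137685i) = -0.081404-0.059078i  (running Σ = -0.088551-0.053418i)
  m=-1: (-0.599805-0.101479i) × (-0.092594+0.628400i) = +0.119308-0.367521i  (running Σ = +0.030757-0.420939i)
  m=0: (+0.720880-0.000000i) × (+0.072199+0.000000i) = +0.052047+0.000000i  (running Σ = +0.082804-0.420939i)
  m=1: (+0.599805-0.101479i) × (+0.092594+0.628400i) = +0.119308+0.367521i  (running Σ = +0.202112-0.053418i)
  m=2: (+0.198982-0.069314i) × (-0.457064+0.137685i) = -0.081404+0.059078i  (running Σ = +0.120708+0.005660i)
  m=3: (+0.039804-0.021890i) × (-0.084174-0.179314i) = -0.007276-0.005295i  (running Σ = +0.113432+0.000365i)
  m=4: (+0.005406-0.004286i) × (+0.046453-0.030780i) = +0.000119-0.000366i  (running Σ = +0.113552-0.000000i)
  m=5: (+0.000518-0.000576i) × (+0.007608+0.008476i) = +0.000009+0.000000i  (running Σ = +0.113560-0.000000i)
  m=6: (+0.000035-0.000055i) × (-0.001099+0.001323i) = +0.000000+0.000000i  (running Σ = +0.113561-0.000000i)
  m=7: (+0.000002-0.000004i) × (-0.000159-0.000097i) = -0.000000+0.000000i  (running Σ = +0.113561+0.000000i)
  m=8: (+0.000000-0.000000i) × (+0.000005-0.000012i) = -0.000000-0.000000i  (running Σ = +0.113561-0.000000i)
Σ over m = +0.113561-0.000000i; ×(4π/17) → +0.083944-0.000000i. Real part: 0.083944

0.083944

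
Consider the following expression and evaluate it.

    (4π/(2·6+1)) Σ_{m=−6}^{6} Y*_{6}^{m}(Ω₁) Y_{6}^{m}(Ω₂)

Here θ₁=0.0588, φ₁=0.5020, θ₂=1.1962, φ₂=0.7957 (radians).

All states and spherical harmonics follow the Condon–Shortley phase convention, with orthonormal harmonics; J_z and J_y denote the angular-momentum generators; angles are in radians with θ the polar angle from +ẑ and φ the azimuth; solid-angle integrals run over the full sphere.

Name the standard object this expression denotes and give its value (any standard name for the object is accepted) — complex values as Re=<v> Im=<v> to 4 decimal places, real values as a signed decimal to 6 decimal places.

Legendre polynomial (addition theorem), +0.309782

This sum is the spherical-harmonic addition theorem: it equals the Legendre polynomial P_l(cos γ) of the angle γ between the two directions.
Summing Y*_{l m}(θ₁,φ₁)·Y_{l m}(θ₂,φ₂) over m ∈ [−6, 6]; prefactor 4π/(2·6+1) = 0.966644:
  term(m=-6) = -0.000000-0.000000i   from Y*(Ω₁)=-0.000000+0.000000i, Y(Ω₂)=+0.019389+0.313275i
  term(m=-5) = +0.000000-0.000000i   from Y*(Ω₁)=-0.000001+0.000001i, Y(Ω₂)=-0.286311+0.317437i
  term(m=-4) = +0.000002-0.000005i   from Y*(Ω₁)=-0.000018+0.000038i, Y(Ω₂)=-0.126404+0.005212i
  term(m=-3) = -0.000196+0.000238i   from Y*(Ω₁)=+0.000068+0.001049i, Y(Ω₂)=+0.213794+0.200972i
  term(m=-2) = -0.003422+0.002279i   from Y*(Ω₁)=+0.009563+0.015025i, Y(Ω₂)=+0.004756+0.230802i
  term(m=-1) = +0.040260-0.012176i   from Y*(Ω₁)=+0.166866+0.091593i, Y(Ω₂)=+0.154627-0.157846i
  term(m=+0) = +0.247185+0.000000i   from Y*(Ω₁)=+0.980512-0.000000i, Y(Ω₂)=+0.252098+0.000000i
  term(m=+1) = +0.040260+0.012176i   from Y*(Ω₁)=-0.166866+0.091593i, Y(Ω₂)=-0.154627-0.157846i
  term(m=+2) = -0.003422-0.002279i   from Y*(Ω₁)=+0.009563-0.015025i, Y(Ω₂)=+0.004756-0.230802i
  term(m=+3) = -0.000196-0.000238i   from Y*(Ω₁)=-0.000068+0.001049i, Y(Ω₂)=-0.213794+0.200972i
  term(m=+4) = +0.000002+0.000005i   from Y*(Ω₁)=-0.000018-0.000038i, Y(Ω₂)=-0.126404-0.005212i
  term(m=+5) = +0.000000+0.000000i   from Y*(Ω₁)=+0.000001+0.000001i, Y(Ω₂)=+0.286311+0.317437i
  term(m=+6) = -0.000000+0.000000i   from Y*(Ω₁)=-0.000000-0.000000i, Y(Ω₂)=+0.019389-0.313275i
Σ over m = +0.320471+0.000000i; ×(4π/13) → +0.309782+0.000000i. Real part: 0.309782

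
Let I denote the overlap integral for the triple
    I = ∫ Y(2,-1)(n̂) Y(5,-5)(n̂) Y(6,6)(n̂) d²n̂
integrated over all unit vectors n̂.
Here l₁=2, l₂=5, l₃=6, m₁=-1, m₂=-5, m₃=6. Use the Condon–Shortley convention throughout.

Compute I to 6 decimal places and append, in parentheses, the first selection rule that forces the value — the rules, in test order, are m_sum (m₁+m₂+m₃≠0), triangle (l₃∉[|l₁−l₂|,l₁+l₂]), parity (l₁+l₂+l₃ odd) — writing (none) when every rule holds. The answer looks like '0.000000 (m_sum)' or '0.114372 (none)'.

l₁+l₂+l₃=13 is odd: 3j(l;000)=0 ⇒ I=0

0.000000 (parity)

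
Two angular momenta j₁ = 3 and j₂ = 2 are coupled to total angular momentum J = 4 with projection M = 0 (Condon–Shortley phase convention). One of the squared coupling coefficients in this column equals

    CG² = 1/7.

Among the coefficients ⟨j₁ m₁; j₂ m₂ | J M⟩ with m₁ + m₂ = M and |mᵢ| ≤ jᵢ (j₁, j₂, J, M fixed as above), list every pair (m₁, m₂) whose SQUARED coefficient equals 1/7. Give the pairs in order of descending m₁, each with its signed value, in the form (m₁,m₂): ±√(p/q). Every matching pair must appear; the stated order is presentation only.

(2,-2): +√(1/7); (-2,2): −√(1/7)

Admissible pairs with m₁+m₂ = M = 0: (-2,2), (-1,1), (0,0), (1,-1), (2,-2)
  (m₁,m₂)=(2,-2): CG² = 1/7, CG = +√(1/7)   ← matches the target
  (m₁,m₂)=(1,-1): CG² = 5/14, CG = +√(5/14)
  (m₁,m₂)=(0,0): CG² = 0/1, CG = 0
  (m₁,m₂)=(-1,1): CG² = 5/14, CG = −√(5/14)
  (m₁,m₂)=(-2,2): CG² = 1/7, CG = −√(1/7)   ← matches the target
Pairs with CG² = 1/7: (2,-2): +√(1/7); (-2,2): −√(1/7)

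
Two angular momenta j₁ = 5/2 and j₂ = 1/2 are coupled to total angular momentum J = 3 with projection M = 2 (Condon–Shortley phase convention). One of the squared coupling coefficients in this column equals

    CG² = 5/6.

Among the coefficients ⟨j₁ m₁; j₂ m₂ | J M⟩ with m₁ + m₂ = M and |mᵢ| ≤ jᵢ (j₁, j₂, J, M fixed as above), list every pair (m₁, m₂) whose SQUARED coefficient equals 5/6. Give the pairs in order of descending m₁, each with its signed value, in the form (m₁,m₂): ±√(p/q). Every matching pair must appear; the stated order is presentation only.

Admissible pairs with m₁+m₂ = M = 2: (3/2,1/2), (5/2,-1/2)
  (m₁,m₂)=(5/2,-1/2): CG² = 1/6, CG = +√(1/6)
  (m₁,m₂)=(3/2,1/2): CG² = 5/6, CG = +√(5/6)   ← matches the target
Pairs with CG² = 5/6: (3/2,1/2): +√(5/6)

(3/2,1/2): +√(5/6)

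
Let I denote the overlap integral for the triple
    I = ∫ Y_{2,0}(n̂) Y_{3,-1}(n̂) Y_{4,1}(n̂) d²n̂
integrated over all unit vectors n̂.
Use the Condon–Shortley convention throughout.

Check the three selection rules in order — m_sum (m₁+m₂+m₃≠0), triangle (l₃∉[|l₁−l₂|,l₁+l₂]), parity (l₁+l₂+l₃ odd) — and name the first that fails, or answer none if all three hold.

parity

m₁+m₂+m₃ = 0 − 1 + 1 = 0  ✓
triangle: |2−3|=1 ≤ l₃=4 ≤ 2+3=5  ✓
parity: l₁+l₂+l₃ = 9 is odd  ✗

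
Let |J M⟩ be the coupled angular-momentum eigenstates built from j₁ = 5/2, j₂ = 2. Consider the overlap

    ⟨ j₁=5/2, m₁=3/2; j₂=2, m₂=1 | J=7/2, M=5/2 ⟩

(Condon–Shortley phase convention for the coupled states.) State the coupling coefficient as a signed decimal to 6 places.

j₁+j₂−J=1  J+j₁−j₂=4  J−j₁+j₂=3  j₁+j₂+J+1=9
(j₁±m₁, j₂±m₂, J±M) = (4,1,3,1,6,1)
P² = 2304/7
sum k=0..1:
  [0] +1/36 = 1/36
  [1] −1/48 = -1/48
S = 1/144
C² = P²·S² = 1/63 ; C = +0.125988

+√(1/63) = +0.125988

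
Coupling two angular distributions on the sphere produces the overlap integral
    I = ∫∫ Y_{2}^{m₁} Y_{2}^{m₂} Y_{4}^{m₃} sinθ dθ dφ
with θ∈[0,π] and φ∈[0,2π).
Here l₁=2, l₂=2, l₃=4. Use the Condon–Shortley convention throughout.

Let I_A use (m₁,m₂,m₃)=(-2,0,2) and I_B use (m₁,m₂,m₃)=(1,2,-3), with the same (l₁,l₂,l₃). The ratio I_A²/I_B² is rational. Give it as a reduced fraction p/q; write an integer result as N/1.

3/7

l's match ⇒ only the (l;m) 3-j factors differ between A and B.
A: triangle coeff Δ(2,2,4) = 1/630; Σ_t [0,0]: t=0:+1/96 = 1/96; (3j)²=1/42 [(2 2 4; -2 0 2)], sign=+1
B: triangle coeff Δ(2,2,4) = 1/630; Σ_t [0,0]: t=0:+1/144 = 1/144; (3j)²=1/18 [(2 2 4; 1 2 -3)], sign=-1
I_A²/I_B² = (1/42)/(1/18) = 3/7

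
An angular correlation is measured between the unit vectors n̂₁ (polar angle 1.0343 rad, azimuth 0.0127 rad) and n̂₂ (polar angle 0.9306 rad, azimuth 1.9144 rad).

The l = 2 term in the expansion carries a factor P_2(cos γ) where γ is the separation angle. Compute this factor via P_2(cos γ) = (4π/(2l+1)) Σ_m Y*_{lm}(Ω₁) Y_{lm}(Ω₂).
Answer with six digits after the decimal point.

Expand P_2 via completeness: Σ_{m} conj(Y_{2,m}) at Ω₁ times Y_{2,m} at Ω₂ —
  [-2]  conj(Y_{2,-2})(Ω₁) = (0.285267, 0.007247) ; Y_{2,-2}(Ω₂) = (-0.192049, 0.157605) ; Δ = (-0.055928, 0.043568)
  [-1]  conj(Y_{2,-1})(Ω₁) = (0.339366, 0.004310) ; Y_{2,-1}(Ω₂) = (-0.124680, -0.348467) ; Δ = (-0.040810, -0.118795)
  [+0]  conj(Y_{2,0})(Ω₁) = (-0.068202, -0.000000) ; Y_{2,0}(Ω₂) = (0.022232, 0.000000) ; Δ = (-0.001516, -0.000000)
  [+1]  conj(Y_{2,1})(Ω₁) = (-0.339366, 0.004310) ; Y_{2,1}(Ω₂) = (0.124680, -0.348467) ; Δ = (-0.040810, 0.118795)
  [+2]  conj(Y_{2,2})(Ω₁) = (0.285267, -0.007247) ; Y_{2,2}(Ω₂) = (-0.192049, -0.157605) ; Δ = (-0.055928, -0.043568)
Accumulated sum (-0.194992, 0.000000); after 4π/(2l+1) scaling, (-0.490068, 0.000000) ⇒ P_2 = -0.490068

-0.490068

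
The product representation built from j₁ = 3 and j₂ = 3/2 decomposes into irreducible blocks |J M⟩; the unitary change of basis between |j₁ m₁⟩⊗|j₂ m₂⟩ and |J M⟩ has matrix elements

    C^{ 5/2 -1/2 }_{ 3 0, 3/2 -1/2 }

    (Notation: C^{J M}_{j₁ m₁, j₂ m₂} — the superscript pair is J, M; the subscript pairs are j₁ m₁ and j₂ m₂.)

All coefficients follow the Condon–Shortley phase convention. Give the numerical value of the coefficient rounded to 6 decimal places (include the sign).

triangle: 2!×4!×1!/8! = 48/40320
(j±m)!: 3!×3!×1!×2!×2!×3! = 864
prefactor² = (2J+1)×Δ×N² = 216/35
  k=0: +1/(0!×2!×3!×1!×1!×0!) = 1/12
  k=1: −1/(1!×1!×2!×0!×2!×1!) = -1/4
Σ = -1/6  ⇒  CG² = 216/35×(-1/6)² = 6/35
CG = −√(6/35) = -0.414039

−√(6/35) = -0.414039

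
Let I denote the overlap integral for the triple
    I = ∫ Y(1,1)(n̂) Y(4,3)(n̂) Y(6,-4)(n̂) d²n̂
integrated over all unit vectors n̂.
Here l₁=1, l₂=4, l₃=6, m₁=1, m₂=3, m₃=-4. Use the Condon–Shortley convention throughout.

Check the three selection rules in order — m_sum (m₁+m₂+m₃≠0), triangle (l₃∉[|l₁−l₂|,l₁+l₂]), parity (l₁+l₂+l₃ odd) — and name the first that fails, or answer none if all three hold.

m₁+m₂+m₃ = 1 + 3 − 4 = 0  ✓
triangle: need |l₁−l₂| ≤ l₃ ≤ l₁+l₂ = [3,5]; l₃=6 is outside  ✗
parity: l₁+l₂+l₃ = 11 is odd

triangle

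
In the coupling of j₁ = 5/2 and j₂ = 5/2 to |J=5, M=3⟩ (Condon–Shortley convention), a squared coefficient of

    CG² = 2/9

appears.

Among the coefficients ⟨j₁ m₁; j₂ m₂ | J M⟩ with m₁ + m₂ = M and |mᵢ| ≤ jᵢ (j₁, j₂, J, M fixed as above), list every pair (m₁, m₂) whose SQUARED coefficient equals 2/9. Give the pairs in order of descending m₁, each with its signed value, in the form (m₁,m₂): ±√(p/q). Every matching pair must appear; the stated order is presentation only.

(5/2,1/2): +√(2/9); (1/2,5/2): +√(2/9)

Admissible pairs with m₁+m₂ = M = 3: (1/2,5/2), (3/2,3/2), (5/2,1/2)
  (m₁,m₂)=(5/2,1/2): CG² = 2/9, CG = +√(2/9)   ← matches the target
  (m₁,m₂)=(3/2,3/2): CG² = 5/9, CG = +√(5/9)
  (m₁,m₂)=(1/2,5/2): CG² = 2/9, CG = +√(2/9)   ← matches the target
Pairs with CG² = 2/9: (5/2,1/2): +√(2/9); (1/2,5/2): +√(2/9)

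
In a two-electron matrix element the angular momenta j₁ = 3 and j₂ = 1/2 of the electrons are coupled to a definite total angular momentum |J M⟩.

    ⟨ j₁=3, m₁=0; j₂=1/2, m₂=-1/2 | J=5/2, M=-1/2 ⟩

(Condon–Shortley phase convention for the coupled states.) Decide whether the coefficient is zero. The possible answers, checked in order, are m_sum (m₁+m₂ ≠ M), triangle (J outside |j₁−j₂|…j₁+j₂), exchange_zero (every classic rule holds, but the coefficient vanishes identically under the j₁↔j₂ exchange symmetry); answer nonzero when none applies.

nonzero

m-sum: m₁+m₂ = 0+(-1/2) = -1/2, M = -1/2  ✓
triangle: |j₁−j₂| = 5/2 ≤ J = 5/2 ≤ j₁+j₂ = 7/2  ✓
exchange: j₁≠j₂ or m₁≠m₂ — the exchange symmetry imposes no constraint here
value check: CG = +√(3/7) = +0.654654 ≠ 0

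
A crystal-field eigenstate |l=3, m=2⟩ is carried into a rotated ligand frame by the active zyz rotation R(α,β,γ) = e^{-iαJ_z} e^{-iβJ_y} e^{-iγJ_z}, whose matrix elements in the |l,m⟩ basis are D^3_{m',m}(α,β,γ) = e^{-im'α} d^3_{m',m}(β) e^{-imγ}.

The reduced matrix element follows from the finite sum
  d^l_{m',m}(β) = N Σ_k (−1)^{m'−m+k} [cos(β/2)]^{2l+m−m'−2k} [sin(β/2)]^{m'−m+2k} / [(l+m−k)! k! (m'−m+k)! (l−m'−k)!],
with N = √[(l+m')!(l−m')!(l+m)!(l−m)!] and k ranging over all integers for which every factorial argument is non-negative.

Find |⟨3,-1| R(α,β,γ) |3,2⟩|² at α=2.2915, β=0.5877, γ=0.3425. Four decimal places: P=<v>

Split into d^3_{-1,2}(β=0.5877) × two z-phases.
Half-angle: c=0.957136, s=0.289639. N=√(2·24·120·1)=75.894664
k∈{3,4} keeps every argument non-negative
  k=3: (−1)^0·75.8947/(12)·0.9571^3·0.2896^3 = +0.134748
  k=4: (−1)^1·75.8947/(24)·0.9571^1·0.2896^5 = -0.006170
d^3_{-1,2}(0.5877) = +0.134748 -0.006170 = +0.128579
|D^3_{-1,2}|² = |d^3_{-1,2}(β)|² = (+0.128579)² = 0.016532 (the z-rotation phases have unit modulus)

P=0.0165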